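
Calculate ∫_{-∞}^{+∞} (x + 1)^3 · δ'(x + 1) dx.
0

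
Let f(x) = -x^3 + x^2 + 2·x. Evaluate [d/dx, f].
- 3 x^{2} + 2 x + 2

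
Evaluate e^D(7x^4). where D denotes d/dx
7 x^{4} + 28 x^{3} + 42 x^{2} + 28 x + 7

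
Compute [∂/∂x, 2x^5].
10 x^{4}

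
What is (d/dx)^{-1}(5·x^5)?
\frac{5 x^{6}}{6}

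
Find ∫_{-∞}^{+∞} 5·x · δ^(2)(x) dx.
0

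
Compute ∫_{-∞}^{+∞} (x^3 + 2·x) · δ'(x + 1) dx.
-5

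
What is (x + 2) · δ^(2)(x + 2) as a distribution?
-2\delta'(x + 2)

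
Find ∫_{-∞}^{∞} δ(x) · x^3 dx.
0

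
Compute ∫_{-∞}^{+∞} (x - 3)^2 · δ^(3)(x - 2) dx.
0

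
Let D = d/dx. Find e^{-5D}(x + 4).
x - 1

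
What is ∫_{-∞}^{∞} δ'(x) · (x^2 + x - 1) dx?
-1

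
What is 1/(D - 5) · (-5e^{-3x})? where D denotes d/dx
\frac{5 e^{- 3 x}}{8}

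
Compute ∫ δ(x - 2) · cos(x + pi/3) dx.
\cos{\left(\frac{\pi}{3} + 2 \right)}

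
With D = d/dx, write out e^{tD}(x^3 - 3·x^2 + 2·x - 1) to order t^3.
t^{3} + 3 t^{2} \left(x - 1\right) + t \left(3 x^{2} - 6 x + 2\right) + x^{3} - 3 x^{2} + 2 x - 1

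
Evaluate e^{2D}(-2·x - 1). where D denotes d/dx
- 2 x - 5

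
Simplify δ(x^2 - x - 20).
\frac{\delta(x + 4) + \delta(x - 5)}{9}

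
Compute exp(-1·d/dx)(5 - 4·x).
9 - 4 x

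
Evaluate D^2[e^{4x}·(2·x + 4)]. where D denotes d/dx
\left(32 x + 80\right) e^{4 x}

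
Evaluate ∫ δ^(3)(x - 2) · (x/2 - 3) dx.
0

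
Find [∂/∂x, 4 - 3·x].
-3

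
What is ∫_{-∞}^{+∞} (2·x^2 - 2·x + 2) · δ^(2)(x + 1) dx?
4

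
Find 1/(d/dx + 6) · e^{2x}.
\frac{e^{2 x}}{8}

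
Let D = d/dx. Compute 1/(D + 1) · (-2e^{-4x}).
\frac{2 e^{- 4 x}}{3}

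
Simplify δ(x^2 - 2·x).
\frac{\delta(x - 2) + \delta(x)}{2}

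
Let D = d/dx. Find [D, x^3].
3 x^{2}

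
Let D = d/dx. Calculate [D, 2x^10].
20 x^{9}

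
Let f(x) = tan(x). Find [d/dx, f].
\frac{1}{\cos^{2}{\left(x \right)}}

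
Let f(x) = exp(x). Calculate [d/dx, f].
e^{x}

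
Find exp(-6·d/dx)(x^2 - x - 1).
x^{2} - 13 x + 41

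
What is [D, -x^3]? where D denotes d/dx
- 3 x^{2}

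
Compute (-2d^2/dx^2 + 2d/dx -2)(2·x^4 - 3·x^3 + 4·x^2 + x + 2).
- 4 x^{4} + 22 x^{3} - 74 x^{2} + 50 x - 18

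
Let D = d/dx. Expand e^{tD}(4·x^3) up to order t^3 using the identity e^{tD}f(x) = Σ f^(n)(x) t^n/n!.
4 t^{3} + 12 t^{2} x + 12 t x^{2} + 4 x^{3}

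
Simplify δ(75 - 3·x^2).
\frac{\delta(x - 5) + \delta(x + 5)}{30}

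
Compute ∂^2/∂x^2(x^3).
6 x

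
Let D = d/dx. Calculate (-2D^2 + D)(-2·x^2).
8 - 4 x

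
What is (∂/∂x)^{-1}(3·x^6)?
\frac{3 x^{7}}{7}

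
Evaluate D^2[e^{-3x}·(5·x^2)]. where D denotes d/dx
5 \left(9 x^{2} - 12 x + 2\right) e^{- 3 x}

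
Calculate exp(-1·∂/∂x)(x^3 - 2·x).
x^{3} - 3 x^{2} + x + 1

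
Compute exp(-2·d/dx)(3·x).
3 x - 6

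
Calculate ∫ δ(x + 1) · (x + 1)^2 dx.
0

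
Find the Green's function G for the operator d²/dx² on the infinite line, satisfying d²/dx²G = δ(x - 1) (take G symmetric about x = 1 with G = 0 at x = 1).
\frac{|x - 1|}{2}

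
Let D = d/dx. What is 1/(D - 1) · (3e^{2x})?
3 e^{2 x}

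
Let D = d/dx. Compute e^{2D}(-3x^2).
- 3 x^{2} - 12 x - 12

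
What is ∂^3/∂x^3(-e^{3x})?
- 27 e^{3 x}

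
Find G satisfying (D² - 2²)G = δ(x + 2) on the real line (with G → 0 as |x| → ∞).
-\frac{e^{-2|x + 2|}}{4}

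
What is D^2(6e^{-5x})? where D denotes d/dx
150 e^{- 5 x}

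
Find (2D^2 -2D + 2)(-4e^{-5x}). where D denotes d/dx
- 248 e^{- 5 x}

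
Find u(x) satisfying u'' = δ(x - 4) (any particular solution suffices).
\frac{|x - 4|}{2}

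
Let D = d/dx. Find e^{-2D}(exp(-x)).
e^{2 - x}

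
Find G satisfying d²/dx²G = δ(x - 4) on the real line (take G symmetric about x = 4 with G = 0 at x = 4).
\frac{|x - 4|}{2}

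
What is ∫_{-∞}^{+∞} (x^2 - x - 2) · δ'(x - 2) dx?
-3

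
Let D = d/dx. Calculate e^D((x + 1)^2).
x^{2} + 4 x + 4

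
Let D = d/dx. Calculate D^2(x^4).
12 x^{2}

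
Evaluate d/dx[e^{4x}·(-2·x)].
\left(- 8 x - 2\right) e^{4 x}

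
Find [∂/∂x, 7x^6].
42 x^{5}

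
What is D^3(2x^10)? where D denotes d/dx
1440 x^{7}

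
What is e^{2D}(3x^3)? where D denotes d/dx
3 x^{3} + 18 x^{2} + 36 x + 24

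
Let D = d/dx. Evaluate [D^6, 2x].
12D^{5}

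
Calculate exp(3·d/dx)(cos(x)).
\cos{\left(x + 3 \right)}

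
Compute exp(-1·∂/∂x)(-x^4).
- x^{4} + 4 x^{3} - 6 x^{2} + 4 x - 1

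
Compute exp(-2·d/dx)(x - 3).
x - 5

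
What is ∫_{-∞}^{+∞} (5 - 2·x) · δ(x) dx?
5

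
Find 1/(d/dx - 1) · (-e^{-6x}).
\frac{e^{- 6 x}}{7}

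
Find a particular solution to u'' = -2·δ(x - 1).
-|x - 1|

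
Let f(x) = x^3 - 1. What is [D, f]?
3 x^{2}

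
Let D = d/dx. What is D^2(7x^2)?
14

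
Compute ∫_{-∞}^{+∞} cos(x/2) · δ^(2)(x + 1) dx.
- \frac{\cos{\left(\frac{1}{2} \right)}}{4}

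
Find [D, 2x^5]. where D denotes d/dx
10 x^{4}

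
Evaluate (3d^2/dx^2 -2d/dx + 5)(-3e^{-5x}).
- 270 e^{- 5 x}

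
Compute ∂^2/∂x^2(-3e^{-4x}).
- 48 e^{- 4 x}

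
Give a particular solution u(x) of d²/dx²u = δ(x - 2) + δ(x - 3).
\frac{|x - 2|}{2} + \frac{|x - 3|}{2}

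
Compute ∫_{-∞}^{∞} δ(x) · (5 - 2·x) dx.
5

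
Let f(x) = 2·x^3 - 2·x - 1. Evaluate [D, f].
6 x^{2} - 2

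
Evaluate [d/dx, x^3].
3 x^{2}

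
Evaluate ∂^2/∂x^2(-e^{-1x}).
- e^{- x}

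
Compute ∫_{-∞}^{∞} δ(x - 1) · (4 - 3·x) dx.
1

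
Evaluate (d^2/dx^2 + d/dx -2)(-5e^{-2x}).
0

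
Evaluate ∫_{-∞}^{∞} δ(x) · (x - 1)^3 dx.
-1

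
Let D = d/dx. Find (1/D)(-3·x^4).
- \frac{3 x^{5}}{5}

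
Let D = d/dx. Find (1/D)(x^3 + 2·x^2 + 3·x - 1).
\frac{x^{4}}{4} + \frac{2 x^{3}}{3} + \frac{3 x^{2}}{2} - x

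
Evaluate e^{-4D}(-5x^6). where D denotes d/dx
- 5 x^{6} + 120 x^{5} - 1200 x^{4} + 6400 x^{3} - 19200 x^{2} + 30720 x - 20480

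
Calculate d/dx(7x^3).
21 x^{2}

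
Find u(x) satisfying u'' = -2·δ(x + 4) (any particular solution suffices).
-|x + 4|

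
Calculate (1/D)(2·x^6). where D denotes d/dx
\frac{2 x^{7}}{7}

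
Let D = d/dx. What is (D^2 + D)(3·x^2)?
6 x + 6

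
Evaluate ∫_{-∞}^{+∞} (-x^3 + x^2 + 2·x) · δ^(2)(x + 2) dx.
14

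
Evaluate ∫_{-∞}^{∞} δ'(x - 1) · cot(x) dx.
\frac{1}{\sin^{2}{\left(1 \right)}}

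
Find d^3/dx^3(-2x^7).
- 420 x^{4}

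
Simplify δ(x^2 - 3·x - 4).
\frac{\delta(x + 1) + \delta(x - 4)}{5}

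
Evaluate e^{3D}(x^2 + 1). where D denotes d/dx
x^{2} + 6 x + 10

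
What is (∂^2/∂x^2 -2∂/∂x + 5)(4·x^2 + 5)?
20 x^{2} - 16 x + 33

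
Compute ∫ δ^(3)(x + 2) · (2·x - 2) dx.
0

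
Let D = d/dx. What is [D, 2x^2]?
4 x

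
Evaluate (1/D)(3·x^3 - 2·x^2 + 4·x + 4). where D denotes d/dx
\frac{3 x^{4}}{4} - \frac{2 x^{3}}{3} + 2 x^{2} + 4 x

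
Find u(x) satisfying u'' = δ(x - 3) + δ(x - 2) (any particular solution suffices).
\frac{|x - 3|}{2} + \frac{|x - 2|}{2}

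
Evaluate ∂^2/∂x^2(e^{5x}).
25 e^{5 x}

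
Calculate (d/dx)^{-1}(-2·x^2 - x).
- \frac{2 x^{3}}{3} - \frac{x^{2}}{2}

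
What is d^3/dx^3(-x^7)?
- 210 x^{4}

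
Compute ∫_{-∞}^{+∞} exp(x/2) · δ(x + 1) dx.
e^{- \frac{1}{2}}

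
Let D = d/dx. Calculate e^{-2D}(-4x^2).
- 4 x^{2} + 16 x - 16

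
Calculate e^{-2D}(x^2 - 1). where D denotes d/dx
x^{2} - 4 x + 3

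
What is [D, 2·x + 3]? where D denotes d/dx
2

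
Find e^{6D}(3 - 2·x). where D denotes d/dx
- 2 x - 9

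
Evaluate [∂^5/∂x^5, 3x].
15\frac{d^{4}}{dx^{4}}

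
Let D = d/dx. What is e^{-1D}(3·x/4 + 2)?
\frac{3 x}{4} + \frac{5}{4}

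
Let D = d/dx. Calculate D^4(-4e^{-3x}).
- 324 e^{- 3 x}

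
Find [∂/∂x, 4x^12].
48 x^{11}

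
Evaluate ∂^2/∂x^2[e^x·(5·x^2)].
5 \left(x^{2} + 4 x + 2\right) e^{x}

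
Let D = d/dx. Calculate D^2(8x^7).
336 x^{5}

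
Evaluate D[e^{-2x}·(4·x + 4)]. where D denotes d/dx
4 \left(- 2 x - 1\right) e^{- 2 x}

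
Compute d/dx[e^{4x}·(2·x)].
\left(8 x + 2\right) e^{4 x}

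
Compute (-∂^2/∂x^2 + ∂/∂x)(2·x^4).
8 x^{2} \left(x - 3\right)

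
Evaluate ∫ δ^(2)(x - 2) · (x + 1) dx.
0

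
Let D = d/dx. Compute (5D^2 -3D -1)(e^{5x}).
109 e^{5 x}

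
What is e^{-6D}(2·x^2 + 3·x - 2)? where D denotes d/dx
2 x^{2} - 21 x + 52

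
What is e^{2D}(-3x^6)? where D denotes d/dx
- 3 x^{6} - 36 x^{5} - 180 x^{4} - 480 x^{3} - 720 x^{2} - 576 x - 192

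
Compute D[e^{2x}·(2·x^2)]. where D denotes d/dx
4 x \left(x + 1\right) e^{2 x}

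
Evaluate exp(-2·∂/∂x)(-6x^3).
- 6 x^{3} + 36 x^{2} - 72 x + 48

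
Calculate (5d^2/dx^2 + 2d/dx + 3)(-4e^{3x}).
- 216 e^{3 x}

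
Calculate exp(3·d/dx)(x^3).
x^{3} + 9 x^{2} + 27 x + 27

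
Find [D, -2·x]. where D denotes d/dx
-2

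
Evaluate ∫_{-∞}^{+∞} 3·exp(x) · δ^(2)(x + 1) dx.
\frac{3}{e}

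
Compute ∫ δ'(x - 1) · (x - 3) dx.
-1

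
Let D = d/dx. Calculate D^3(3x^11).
2970 x^{8}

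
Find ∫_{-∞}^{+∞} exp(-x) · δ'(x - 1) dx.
e^{-1}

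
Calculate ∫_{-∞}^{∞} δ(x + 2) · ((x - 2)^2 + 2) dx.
18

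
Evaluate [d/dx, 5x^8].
40 x^{7}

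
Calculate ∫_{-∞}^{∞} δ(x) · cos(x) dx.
1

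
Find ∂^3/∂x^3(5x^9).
2520 x^{6}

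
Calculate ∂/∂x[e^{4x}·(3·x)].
\left(12 x + 3\right) e^{4 x}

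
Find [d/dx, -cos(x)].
\sin{\left(x \right)}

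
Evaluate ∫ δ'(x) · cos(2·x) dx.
0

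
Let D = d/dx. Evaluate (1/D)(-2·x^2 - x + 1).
- \frac{2 x^{3}}{3} - \frac{x^{2}}{2} + x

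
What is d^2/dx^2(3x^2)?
6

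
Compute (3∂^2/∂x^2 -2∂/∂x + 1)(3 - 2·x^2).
- 2 x^{2} + 8 x - 9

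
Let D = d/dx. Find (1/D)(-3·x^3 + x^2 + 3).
- \frac{3 x^{4}}{4} + \frac{x^{3}}{3} + 3 x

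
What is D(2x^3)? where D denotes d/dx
6 x^{2}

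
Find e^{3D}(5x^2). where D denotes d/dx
5 x^{2} + 30 x + 45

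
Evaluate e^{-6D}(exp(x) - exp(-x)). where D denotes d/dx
- e^{6 - x} + e^{x - 6}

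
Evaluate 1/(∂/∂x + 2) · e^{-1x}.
e^{- x}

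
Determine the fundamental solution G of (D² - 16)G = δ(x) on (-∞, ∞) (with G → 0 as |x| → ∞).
-\frac{e^{-4|x|}}{8}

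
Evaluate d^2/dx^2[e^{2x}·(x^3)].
2 x \left(2 x^{2} + 6 x + 3\right) e^{2 x}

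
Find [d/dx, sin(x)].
\cos{\left(x \right)}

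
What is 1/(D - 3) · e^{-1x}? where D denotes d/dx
- \frac{e^{- x}}{4}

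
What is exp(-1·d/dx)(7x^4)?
7 x^{4} - 28 x^{3} + 42 x^{2} - 28 x + 7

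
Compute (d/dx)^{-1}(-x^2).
- \frac{x^{3}}{3}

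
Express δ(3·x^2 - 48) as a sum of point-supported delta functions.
\frac{\delta(x - 4) + \delta(x + 4)}{24}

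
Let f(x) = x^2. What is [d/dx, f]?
2 x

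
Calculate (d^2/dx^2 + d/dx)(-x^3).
3 x \left(- x - 2\right)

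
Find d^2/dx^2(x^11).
110 x^{9}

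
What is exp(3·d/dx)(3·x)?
3 x + 9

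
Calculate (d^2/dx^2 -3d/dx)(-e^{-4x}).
- 28 e^{- 4 x}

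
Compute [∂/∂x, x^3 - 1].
3 x^{2}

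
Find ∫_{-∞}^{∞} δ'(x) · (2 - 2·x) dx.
2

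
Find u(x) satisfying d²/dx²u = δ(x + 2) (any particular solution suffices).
\frac{|x + 2|}{2}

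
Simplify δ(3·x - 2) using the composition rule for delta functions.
\frac{\delta(x - 2/3)}{3}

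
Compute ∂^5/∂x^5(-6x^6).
- 4320 x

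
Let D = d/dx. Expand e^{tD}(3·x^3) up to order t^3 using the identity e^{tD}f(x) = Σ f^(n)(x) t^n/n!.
3 t^{3} + 9 t^{2} x + 9 t x^{2} + 3 x^{3}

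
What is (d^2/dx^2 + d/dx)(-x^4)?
4 x^{2} \left(- x - 3\right)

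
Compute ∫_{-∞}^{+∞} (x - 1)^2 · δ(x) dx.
1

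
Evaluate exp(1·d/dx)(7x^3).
7 x^{3} + 21 x^{2} + 21 x + 7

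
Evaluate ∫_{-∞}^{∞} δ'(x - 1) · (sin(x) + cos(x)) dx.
- \cos{\left(1 \right)} + \sin{\left(1 \right)}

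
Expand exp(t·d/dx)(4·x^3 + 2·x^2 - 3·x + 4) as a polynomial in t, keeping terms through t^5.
4 t^{3} + t^{2} \left(12 x + 2\right) + t \left(12 x^{2} + 4 x - 3\right) + 4 x^{3} + 2 x^{2} - 3 x + 4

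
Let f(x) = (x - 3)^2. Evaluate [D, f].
2 x - 6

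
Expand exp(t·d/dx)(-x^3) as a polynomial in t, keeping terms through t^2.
x \left(- 3 t^{2} - 3 t x - x^{2}\right)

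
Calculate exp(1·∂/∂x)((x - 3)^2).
x^{2} - 4 x + 4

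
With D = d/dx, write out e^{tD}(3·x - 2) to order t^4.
3 t + 3 x - 2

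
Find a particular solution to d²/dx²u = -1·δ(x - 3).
-\frac{|x - 3|}{2}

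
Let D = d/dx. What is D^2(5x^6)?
150 x^{4}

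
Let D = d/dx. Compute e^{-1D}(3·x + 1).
3 x - 2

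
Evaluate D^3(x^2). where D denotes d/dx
0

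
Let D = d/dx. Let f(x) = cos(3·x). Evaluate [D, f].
- 3 \sin{\left(3 x \right)}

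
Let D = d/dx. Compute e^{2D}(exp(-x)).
e^{- x - 2}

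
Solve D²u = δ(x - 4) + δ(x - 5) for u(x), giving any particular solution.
\frac{|x - 4|}{2} + \frac{|x - 5|}{2}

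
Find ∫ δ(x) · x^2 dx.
0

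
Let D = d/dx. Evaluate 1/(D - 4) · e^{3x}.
- e^{3 x}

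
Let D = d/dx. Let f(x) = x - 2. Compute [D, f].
1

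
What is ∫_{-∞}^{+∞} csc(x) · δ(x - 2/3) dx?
\csc{\left(\frac{2}{3} \right)}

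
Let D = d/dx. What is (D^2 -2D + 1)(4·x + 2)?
4 x - 6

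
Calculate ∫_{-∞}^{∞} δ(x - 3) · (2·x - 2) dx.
4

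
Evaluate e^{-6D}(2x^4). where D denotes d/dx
2 x^{4} - 48 x^{3} + 432 x^{2} - 1728 x + 2592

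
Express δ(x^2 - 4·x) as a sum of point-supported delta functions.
\frac{\delta(x - 4) + \delta(x)}{4}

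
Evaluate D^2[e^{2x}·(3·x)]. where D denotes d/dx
12 \left(x + 1\right) e^{2 x}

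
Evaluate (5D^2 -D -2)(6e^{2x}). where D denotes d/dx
96 e^{2 x}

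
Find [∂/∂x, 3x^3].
9 x^{2}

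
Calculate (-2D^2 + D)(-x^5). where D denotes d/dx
5 x^{3} \left(8 - x\right)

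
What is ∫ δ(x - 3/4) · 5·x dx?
\frac{15}{4}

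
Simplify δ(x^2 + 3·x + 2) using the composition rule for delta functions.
\frac{\delta(x + 1) + \delta(x + 2)}{1}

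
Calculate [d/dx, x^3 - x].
3 x^{2} - 1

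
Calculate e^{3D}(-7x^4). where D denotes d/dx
- 7 x^{4} - 84 x^{3} - 378 x^{2} - 756 x - 567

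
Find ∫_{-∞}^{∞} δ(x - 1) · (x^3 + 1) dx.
2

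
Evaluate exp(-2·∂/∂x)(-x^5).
- x^{5} + 10 x^{4} - 40 x^{3} + 80 x^{2} - 80 x + 32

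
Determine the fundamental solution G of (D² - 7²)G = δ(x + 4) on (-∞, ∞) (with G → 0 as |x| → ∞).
-\frac{e^{-7|x + 4|}}{14}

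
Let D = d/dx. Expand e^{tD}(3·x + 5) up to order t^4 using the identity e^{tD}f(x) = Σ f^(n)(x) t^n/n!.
3 t + 3 x + 5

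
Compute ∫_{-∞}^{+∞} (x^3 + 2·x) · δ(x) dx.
0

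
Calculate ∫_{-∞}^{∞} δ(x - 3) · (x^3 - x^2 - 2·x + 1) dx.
13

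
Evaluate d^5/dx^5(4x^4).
0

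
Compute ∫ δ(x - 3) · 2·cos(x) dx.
2 \cos{\left(3 \right)}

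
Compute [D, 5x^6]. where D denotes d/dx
30 x^{5}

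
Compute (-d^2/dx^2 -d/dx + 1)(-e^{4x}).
19 e^{4 x}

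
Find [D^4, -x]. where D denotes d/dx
-4D^{3}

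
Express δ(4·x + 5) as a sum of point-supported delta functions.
\frac{\delta(x + 5/4)}{4}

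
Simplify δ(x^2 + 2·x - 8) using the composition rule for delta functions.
\frac{\delta(x + 4) + \delta(x - 2)}{6}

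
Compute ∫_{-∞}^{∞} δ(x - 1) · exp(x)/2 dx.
\frac{e}{2}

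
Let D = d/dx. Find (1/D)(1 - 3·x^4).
- \frac{3 x^{5}}{5} + x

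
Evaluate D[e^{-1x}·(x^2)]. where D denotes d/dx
x \left(2 - x\right) e^{- x}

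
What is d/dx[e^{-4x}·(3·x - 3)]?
3 \left(5 - 4 x\right) e^{- 4 x}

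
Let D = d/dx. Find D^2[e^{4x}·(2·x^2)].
\left(32 x^{2} + 32 x + 4\right) e^{4 x}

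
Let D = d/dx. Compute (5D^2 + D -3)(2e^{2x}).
38 e^{2 x}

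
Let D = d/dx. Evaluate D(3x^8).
24 x^{7}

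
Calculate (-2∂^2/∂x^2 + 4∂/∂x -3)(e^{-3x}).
- 33 e^{- 3 x}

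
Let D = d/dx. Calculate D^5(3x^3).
0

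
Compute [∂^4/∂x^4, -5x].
-20\frac{d^{3}}{dx^{3}}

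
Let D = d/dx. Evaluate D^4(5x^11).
39600 x^{7}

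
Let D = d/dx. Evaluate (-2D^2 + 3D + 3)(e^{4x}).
- 17 e^{4 x}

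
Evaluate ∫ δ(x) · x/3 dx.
0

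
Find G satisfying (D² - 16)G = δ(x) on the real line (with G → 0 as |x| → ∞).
-\frac{e^{-4|x|}}{8}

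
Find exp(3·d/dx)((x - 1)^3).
x^{3} + 6 x^{2} + 12 x + 8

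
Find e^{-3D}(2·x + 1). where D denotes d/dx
2 x - 5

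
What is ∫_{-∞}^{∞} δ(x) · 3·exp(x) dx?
3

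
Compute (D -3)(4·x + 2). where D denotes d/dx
- 12 x - 2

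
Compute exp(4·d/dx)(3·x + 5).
3 x + 17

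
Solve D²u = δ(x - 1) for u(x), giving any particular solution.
\frac{|x - 1|}{2}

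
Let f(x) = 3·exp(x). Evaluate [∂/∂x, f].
3 e^{x}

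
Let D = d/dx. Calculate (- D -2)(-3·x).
6 x + 3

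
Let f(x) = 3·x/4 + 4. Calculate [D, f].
\frac{3}{4}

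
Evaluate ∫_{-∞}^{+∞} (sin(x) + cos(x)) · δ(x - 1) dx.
\cos{\left(1 \right)} + \sin{\left(1 \right)}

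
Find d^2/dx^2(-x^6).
- 30 x^{4}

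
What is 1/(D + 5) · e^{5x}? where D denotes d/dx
\frac{e^{5 x}}{10}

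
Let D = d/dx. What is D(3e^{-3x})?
- 9 e^{- 3 x}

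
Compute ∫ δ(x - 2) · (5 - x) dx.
3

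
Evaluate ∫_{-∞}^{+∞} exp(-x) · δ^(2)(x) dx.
1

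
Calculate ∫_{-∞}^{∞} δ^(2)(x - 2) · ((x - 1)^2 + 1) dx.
2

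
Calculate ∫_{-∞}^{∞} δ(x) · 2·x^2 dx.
0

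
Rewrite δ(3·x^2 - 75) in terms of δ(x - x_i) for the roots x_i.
\frac{\delta(x - 5) + \delta(x + 5)}{30}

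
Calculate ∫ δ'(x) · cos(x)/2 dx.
0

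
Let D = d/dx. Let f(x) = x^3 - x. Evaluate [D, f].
3 x^{2} - 1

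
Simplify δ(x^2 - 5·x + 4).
\frac{\delta(x - 4) + \delta(x - 1)}{3}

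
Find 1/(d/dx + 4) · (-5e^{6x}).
- \frac{e^{6 x}}{2}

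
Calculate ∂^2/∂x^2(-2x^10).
- 180 x^{8}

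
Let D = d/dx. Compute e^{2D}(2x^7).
2 x^{7} + 28 x^{6} + 168 x^{5} + 560 x^{4} + 1120 x^{3} + 1344 x^{2} + 896 x + 256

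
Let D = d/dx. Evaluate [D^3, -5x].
-15D^{2}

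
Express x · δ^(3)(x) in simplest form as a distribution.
-3\delta^{(2)}(x)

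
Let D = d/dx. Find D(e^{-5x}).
- 5 e^{- 5 x}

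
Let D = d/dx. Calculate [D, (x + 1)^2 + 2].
2 x + 2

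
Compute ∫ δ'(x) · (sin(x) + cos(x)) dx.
-1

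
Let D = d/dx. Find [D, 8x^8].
64 x^{7}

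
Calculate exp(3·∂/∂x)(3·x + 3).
3 x + 12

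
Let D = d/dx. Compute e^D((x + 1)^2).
x^{2} + 4 x + 4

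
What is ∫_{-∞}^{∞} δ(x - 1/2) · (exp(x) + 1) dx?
1 + e^{\frac{1}{2}}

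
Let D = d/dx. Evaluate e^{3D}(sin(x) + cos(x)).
\sqrt{2} \sin{\left(x + \frac{\pi}{4} + 3 \right)}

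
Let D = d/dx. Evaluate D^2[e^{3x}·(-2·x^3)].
- 6 x \left(3 x^{2} + 6 x + 2\right) e^{3 x}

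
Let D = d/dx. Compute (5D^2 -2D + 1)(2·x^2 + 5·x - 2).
2 x^{2} - 3 x + 8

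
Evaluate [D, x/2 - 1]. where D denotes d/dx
\frac{1}{2}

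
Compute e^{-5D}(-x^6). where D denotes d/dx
- x^{6} + 30 x^{5} - 375 x^{4} + 2500 x^{3} - 9375 x^{2} + 18750 x - 15625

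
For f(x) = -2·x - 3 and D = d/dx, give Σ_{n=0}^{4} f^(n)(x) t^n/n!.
- 2 t - 2 x - 3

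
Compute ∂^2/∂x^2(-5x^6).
- 150 x^{4}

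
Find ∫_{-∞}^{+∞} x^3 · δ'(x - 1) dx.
-3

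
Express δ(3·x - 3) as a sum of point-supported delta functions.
\frac{\delta(x - 1)}{3}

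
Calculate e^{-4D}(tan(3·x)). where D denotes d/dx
\tan{\left(3 x - 12 \right)}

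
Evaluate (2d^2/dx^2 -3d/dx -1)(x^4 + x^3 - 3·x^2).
- x^{4} - 13 x^{3} + 18 x^{2} + 30 x - 12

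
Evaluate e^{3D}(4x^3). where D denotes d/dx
4 x^{3} + 36 x^{2} + 108 x + 108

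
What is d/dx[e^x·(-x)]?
\left(- x - 1\right) e^{x}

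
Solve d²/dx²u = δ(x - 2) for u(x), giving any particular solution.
\frac{|x - 2|}{2}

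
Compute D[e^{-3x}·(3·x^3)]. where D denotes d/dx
9 x^{2} \left(1 - x\right) e^{- 3 x}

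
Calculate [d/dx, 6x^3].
18 x^{2}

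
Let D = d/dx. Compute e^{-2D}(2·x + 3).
2 x - 1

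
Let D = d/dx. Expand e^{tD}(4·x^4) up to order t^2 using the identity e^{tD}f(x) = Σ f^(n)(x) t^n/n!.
4 x^{2} \left(6 t^{2} + 4 t x + x^{2}\right)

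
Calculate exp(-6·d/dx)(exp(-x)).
e^{6 - x}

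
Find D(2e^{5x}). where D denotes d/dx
10 e^{5 x}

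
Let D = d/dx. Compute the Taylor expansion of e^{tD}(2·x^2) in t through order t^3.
2 t^{2} + 4 t x + 2 x^{2}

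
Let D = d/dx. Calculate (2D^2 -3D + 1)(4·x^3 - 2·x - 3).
4 x^{3} - 36 x^{2} + 46 x + 3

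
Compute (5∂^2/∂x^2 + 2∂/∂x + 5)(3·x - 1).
15 x + 1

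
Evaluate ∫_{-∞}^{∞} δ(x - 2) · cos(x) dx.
\cos{\left(2 \right)}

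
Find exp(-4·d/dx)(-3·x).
12 - 3 x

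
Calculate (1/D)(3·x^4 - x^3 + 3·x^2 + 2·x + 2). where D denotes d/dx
\frac{3 x^{5}}{5} - \frac{x^{4}}{4} + x^{3} + x^{2} + 2 x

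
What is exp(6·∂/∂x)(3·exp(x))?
3 e^{x + 6}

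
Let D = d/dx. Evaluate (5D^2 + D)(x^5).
5 x^{3} \left(x + 20\right)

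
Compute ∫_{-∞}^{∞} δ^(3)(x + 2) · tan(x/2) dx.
- \frac{3 \tan^{4}{\left(1 \right)}}{4} - \tan^{2}{\left(1 \right)} - \frac{1}{4}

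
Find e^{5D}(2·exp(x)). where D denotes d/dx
2 e^{x + 5}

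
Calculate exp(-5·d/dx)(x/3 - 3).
\frac{x}{3} - \frac{14}{3}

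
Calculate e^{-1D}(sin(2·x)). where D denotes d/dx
\sin{\left(2 x - 2 \right)}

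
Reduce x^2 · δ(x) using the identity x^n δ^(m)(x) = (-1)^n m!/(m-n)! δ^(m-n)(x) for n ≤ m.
0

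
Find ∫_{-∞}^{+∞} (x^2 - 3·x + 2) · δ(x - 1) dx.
0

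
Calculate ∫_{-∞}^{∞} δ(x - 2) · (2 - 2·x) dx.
-2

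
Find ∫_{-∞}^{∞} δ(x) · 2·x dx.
0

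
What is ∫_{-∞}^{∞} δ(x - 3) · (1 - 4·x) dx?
-11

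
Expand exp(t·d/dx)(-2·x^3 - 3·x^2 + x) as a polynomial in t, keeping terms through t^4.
- 2 t^{3} - t^{2} \left(6 x + 3\right) - t \left(6 x^{2} + 6 x - 1\right) - 2 x^{3} - 3 x^{2} + x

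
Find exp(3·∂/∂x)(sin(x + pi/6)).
\sin{\left(x + \frac{\pi}{6} + 3 \right)}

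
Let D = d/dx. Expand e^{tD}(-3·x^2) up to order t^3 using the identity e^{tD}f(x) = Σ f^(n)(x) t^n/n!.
- 3 t^{2} - 6 t x - 3 x^{2}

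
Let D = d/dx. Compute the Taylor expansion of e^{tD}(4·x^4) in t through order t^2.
4 x^{2} \left(6 t^{2} + 4 t x + x^{2}\right)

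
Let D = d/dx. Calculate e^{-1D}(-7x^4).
- 7 x^{4} + 28 x^{3} - 42 x^{2} + 28 x - 7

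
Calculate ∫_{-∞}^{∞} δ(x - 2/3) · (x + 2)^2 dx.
\frac{64}{9}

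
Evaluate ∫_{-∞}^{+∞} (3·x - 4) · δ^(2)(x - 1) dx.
0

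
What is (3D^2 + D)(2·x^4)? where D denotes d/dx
8 x^{2} \left(x + 9\right)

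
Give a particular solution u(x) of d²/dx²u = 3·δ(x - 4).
\frac{3|x - 4|}{2}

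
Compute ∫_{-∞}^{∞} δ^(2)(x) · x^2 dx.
2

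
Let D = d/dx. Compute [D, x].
1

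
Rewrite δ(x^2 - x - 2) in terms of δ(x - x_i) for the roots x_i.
\frac{\delta(x - 2) + \delta(x + 1)}{3}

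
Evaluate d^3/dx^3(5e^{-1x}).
- 5 e^{- x}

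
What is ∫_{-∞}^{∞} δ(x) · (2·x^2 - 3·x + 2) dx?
2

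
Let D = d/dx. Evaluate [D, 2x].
2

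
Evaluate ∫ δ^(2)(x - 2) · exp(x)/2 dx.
\frac{e^{2}}{2}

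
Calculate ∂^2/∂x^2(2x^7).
84 x^{5}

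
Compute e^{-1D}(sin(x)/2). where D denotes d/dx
\frac{\sin{\left(x - 1 \right)}}{2}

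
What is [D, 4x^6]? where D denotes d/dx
24 x^{5}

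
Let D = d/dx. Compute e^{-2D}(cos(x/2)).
\cos{\left(\frac{x}{2} - 1 \right)}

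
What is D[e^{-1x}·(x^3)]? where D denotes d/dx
x^{2} \left(3 - x\right) e^{- x}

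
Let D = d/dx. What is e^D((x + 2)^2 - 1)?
x^{2} + 6 x + 8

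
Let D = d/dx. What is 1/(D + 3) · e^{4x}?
\frac{e^{4 x}}{7}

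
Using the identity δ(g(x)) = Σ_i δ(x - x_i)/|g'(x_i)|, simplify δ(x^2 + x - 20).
\frac{\delta(x - 4) + \delta(x + 5)}{9}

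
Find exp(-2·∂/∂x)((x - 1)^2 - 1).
x^{2} - 6 x + 8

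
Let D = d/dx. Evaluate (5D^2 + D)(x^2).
2 x + 10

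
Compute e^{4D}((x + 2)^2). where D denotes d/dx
x^{2} + 12 x + 36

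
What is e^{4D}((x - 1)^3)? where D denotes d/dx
x^{3} + 9 x^{2} + 27 x + 27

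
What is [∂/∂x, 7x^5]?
35 x^{4}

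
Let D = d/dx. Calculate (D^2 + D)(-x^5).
5 x^{3} \left(- x - 4\right)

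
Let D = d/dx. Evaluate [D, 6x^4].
24 x^{3}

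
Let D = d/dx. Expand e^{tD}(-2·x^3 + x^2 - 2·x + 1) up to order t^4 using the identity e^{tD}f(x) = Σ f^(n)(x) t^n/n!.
- 2 t^{3} - t^{2} \left(6 x - 1\right) - 2 t \left(3 x^{2} - x + 1\right) - 2 x^{3} + x^{2} - 2 x + 1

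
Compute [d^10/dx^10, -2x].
-20\frac{d^{9}}{dx^{9}}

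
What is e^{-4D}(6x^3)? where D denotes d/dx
6 x^{3} - 72 x^{2} + 288 x - 384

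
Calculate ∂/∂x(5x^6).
30 x^{5}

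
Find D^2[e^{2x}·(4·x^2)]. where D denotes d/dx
\left(16 x^{2} + 32 x + 8\right) e^{2 x}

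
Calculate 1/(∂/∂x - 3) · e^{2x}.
- e^{2 x}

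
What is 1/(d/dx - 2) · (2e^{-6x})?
- \frac{e^{- 6 x}}{4}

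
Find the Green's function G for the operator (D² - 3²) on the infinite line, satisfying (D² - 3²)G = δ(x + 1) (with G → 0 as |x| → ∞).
-\frac{e^{-3|x + 1|}}{6}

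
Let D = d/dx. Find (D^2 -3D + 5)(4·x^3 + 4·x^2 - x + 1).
20 x^{3} - 16 x^{2} - 5 x + 16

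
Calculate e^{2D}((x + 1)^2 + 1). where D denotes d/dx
x^{2} + 6 x + 10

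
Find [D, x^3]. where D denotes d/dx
3 x^{2}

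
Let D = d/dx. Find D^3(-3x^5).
- 180 x^{2}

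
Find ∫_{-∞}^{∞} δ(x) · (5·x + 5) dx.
5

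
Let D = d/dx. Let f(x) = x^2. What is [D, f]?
2 x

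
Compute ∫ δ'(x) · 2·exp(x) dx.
-2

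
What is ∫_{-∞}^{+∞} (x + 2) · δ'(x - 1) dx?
-1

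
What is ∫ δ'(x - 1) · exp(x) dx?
- e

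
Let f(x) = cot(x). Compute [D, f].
- \frac{1}{\sin^{2}{\left(x \right)}}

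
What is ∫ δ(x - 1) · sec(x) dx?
\sec{\left(1 \right)}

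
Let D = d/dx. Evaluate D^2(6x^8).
336 x^{6}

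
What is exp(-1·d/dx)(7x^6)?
7 x^{6} - 42 x^{5} + 105 x^{4} - 140 x^{3} + 105 x^{2} - 42 x + 7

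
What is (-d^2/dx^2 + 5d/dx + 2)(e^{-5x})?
- 48 e^{- 5 x}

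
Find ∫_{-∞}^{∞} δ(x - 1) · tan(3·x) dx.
\tan{\left(3 \right)}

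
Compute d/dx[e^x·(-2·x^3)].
2 x^{2} \left(- x - 3\right) e^{x}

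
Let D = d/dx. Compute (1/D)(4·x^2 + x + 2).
\frac{4 x^{3}}{3} + \frac{x^{2}}{2} + 2 x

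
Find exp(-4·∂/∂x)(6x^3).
6 x^{3} - 72 x^{2} + 288 x - 384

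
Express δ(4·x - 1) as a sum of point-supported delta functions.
\frac{\delta(x - 1/4)}{4}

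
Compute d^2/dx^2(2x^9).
144 x^{7}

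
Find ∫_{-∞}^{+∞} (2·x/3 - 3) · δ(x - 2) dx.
- \frac{5}{3}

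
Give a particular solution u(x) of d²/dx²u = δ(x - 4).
\frac{|x - 4|}{2}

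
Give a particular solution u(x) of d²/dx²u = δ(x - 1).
\frac{|x - 1|}{2}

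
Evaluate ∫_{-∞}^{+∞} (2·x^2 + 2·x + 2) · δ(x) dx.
2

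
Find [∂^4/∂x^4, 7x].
28\frac{d^{3}}{dx^{3}}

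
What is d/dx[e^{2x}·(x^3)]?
x^{2} \left(2 x + 3\right) e^{2 x}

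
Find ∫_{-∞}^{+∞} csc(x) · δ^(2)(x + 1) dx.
- \left(2 \cot^{2}{\left(1 \right)} + 1\right) \csc{\left(1 \right)}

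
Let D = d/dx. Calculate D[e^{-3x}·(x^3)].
3 x^{2} \left(1 - x\right) e^{- 3 x}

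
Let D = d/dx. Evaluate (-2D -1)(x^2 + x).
- x^{2} - 5 x - 2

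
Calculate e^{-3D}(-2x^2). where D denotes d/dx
- 2 x^{2} + 12 x - 18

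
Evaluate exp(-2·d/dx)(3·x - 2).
3 x - 8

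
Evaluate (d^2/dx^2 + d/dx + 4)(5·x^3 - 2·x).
20 x^{3} + 15 x^{2} + 22 x - 2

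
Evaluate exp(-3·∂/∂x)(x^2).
x^{2} - 6 x + 9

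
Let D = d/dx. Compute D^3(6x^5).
360 x^{2}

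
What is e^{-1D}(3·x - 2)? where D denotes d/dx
3 x - 5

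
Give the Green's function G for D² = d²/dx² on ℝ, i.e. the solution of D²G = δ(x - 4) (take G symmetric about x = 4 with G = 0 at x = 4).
\frac{|x - 4|}{2}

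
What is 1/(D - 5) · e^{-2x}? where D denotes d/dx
- \frac{e^{- 2 x}}{7}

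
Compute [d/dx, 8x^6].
48 x^{5}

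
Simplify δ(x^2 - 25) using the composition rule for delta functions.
\frac{\delta(x + 5) + \delta(x - 5)}{10}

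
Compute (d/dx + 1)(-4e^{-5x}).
16 e^{- 5 x}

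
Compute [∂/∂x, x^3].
3 x^{2}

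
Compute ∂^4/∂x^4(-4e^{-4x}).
- 1024 e^{- 4 x}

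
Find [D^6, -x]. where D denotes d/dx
-6D^{5}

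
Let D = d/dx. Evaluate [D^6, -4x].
-24D^{5}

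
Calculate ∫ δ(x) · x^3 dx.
0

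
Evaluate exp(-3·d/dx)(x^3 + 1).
x^{3} - 9 x^{2} + 27 x - 26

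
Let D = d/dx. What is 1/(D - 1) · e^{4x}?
\frac{e^{4 x}}{3}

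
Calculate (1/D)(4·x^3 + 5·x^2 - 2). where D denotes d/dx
x^{4} + \frac{5 x^{3}}{3} - 2 x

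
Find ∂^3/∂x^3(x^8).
336 x^{5}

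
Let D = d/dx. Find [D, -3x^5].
- 15 x^{4}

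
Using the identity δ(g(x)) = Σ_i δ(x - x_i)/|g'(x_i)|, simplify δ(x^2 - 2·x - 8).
\frac{\delta(x - 4) + \delta(x + 2)}{6}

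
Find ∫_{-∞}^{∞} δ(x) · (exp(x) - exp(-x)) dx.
0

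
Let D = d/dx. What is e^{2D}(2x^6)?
2 x^{6} + 24 x^{5} + 120 x^{4} + 320 x^{3} + 480 x^{2} + 384 x + 128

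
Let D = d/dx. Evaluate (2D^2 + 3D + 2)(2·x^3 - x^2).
4 x^{3} + 16 x^{2} + 18 x - 4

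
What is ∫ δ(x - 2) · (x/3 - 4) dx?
- \frac{10}{3}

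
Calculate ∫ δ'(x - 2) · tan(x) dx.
- \frac{1}{\cos^{2}{\left(2 \right)}}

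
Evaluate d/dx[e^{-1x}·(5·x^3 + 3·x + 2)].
\left(- 5 x^{3} + 15 x^{2} - 3 x + 1\right) e^{- x}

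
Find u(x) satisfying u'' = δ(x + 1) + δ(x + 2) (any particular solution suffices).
\frac{|x + 1|}{2} + \frac{|x + 2|}{2}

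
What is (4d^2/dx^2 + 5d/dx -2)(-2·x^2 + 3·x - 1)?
4 x^{2} - 26 x + 1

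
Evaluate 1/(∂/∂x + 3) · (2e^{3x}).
\frac{e^{3 x}}{3}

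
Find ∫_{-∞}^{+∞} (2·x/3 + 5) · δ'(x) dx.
- \frac{2}{3}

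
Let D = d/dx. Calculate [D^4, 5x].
20D^{3}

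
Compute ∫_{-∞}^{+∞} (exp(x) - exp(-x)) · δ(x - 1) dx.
2 \sinh{\left(1 \right)}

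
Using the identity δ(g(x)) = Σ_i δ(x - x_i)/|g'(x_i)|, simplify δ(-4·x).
\frac{\delta(x)}{4}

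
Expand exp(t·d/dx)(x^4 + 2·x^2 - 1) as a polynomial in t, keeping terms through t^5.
t^{4} + 4 t^{3} x + t^{2} \left(6 x^{2} + 2\right) + 4 t x \left(x^{2} + 1\right) + x^{4} + 2 x^{2} - 1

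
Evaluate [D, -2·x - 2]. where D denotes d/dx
-2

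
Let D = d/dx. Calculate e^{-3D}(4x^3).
4 x^{3} - 36 x^{2} + 108 x - 108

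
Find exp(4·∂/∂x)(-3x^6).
- 3 x^{6} - 72 x^{5} - 720 x^{4} - 3840 x^{3} - 11520 x^{2} - 18432 x - 12288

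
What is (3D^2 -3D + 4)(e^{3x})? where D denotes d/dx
22 e^{3 x}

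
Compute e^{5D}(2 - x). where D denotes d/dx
- x - 3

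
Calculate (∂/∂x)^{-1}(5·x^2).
\frac{5 x^{3}}{3}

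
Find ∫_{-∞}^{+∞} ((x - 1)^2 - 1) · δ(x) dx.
0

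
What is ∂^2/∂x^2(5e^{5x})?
125 e^{5 x}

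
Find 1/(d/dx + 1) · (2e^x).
e^{x}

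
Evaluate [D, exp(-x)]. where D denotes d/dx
- e^{- x}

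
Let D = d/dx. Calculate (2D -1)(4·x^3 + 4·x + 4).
- 4 x^{3} + 24 x^{2} - 4 x + 4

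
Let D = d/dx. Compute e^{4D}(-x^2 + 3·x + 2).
- x^{2} - 5 x - 2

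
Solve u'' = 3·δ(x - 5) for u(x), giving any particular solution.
\frac{3|x - 5|}{2}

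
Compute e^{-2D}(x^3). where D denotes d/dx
x^{3} - 6 x^{2} + 12 x - 8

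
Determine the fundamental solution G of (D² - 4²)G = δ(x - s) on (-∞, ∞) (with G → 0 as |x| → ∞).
-\frac{e^{-4|x-s|}}{8}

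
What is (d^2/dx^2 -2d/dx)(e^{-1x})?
3 e^{- x}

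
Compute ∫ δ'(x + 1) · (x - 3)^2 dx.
8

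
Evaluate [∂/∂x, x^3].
3 x^{2}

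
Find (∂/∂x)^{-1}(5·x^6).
\frac{5 x^{7}}{7}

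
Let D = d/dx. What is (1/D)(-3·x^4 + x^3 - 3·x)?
- \frac{3 x^{5}}{5} + \frac{x^{4}}{4} - \frac{3 x^{2}}{2}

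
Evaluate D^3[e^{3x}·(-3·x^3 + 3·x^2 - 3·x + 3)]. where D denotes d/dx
\left(- 81 x^{3} - 162 x^{2} - 81 x + 36\right) e^{3 x}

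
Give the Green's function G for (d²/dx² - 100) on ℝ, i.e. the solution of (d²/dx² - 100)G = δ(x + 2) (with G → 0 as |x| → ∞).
-\frac{e^{-10|x + 2|}}{20}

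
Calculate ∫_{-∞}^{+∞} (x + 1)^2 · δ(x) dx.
1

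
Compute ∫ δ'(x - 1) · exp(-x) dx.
e^{-1}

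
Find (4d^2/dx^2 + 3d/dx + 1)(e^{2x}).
23 e^{2 x}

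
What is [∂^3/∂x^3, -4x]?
-12\frac{d^{2}}{dx^{2}}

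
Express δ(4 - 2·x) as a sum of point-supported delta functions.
\frac{\delta(x - 2)}{2}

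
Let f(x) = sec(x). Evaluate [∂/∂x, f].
\tan{\left(x \right)} \sec{\left(x \right)}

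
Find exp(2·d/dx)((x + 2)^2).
x^{2} + 8 x + 16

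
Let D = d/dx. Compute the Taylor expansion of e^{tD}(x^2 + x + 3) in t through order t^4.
t^{2} + t \left(2 x + 1\right) + x^{2} + x + 3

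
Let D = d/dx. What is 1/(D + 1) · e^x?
\frac{e^{x}}{2}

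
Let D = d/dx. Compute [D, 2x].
2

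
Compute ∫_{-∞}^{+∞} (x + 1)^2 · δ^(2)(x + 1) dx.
2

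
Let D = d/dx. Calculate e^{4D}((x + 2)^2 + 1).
x^{2} + 12 x + 37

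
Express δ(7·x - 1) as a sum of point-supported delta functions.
\frac{\delta(x - 1/7)}{7}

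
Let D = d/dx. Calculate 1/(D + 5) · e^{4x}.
\frac{e^{4 x}}{9}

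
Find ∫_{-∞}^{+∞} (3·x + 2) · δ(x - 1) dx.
5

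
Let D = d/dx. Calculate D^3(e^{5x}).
125 e^{5 x}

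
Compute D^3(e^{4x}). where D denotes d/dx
64 e^{4 x}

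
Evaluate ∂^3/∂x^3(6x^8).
2016 x^{5}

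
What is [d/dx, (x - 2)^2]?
2 x - 4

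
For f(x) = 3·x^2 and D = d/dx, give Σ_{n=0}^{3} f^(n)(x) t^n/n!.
3 t^{2} + 6 t x + 3 x^{2}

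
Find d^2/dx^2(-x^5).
- 20 x^{3}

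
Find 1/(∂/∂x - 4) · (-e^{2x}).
\frac{e^{2 x}}{2}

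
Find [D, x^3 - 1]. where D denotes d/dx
3 x^{2}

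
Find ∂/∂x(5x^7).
35 x^{6}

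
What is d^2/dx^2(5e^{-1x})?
5 e^{- x}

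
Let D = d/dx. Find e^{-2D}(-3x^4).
- 3 x^{4} + 24 x^{3} - 72 x^{2} + 96 x - 48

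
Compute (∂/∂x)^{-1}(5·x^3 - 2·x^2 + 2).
\frac{5 x^{4}}{4} - \frac{2 x^{3}}{3} + 2 x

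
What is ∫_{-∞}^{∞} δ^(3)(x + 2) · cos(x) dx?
\sin{\left(2 \right)}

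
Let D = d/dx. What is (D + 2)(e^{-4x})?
- 2 e^{- 4 x}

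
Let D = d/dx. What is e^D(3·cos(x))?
3 \cos{\left(x + 1 \right)}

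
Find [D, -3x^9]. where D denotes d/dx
- 27 x^{8}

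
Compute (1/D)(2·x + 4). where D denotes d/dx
x^{2} + 4 x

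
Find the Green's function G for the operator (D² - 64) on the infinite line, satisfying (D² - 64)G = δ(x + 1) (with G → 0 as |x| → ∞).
-\frac{e^{-8|x + 1|}}{16}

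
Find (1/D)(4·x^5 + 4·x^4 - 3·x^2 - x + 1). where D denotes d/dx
\frac{2 x^{6}}{3} + \frac{4 x^{5}}{5} - x^{3} - \frac{x^{2}}{2} + x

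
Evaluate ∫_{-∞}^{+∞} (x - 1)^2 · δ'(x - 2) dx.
-2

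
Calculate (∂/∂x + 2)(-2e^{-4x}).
4 e^{- 4 x}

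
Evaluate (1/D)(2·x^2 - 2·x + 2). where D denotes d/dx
\frac{2 x^{3}}{3} - x^{2} + 2 x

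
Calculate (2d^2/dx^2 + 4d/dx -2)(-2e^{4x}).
- 92 e^{4 x}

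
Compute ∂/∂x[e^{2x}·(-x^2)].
2 x \left(- x - 1\right) e^{2 x}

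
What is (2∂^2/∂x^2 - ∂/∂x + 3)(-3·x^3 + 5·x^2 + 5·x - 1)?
- 9 x^{3} + 24 x^{2} - 31 x + 12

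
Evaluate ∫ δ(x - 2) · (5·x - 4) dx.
6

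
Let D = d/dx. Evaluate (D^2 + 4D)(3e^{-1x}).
- 9 e^{- x}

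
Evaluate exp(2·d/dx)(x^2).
x^{2} + 4 x + 4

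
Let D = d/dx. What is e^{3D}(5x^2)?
5 x^{2} + 30 x + 45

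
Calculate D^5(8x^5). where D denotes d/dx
960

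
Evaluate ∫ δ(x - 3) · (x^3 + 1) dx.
28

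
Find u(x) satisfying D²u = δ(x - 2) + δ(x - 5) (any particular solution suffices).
\frac{|x - 2|}{2} + \frac{|x - 5|}{2}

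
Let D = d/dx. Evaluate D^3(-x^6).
- 120 x^{3}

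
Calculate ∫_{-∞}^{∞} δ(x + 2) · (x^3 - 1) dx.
-9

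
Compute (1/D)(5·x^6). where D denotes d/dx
\frac{5 x^{7}}{7}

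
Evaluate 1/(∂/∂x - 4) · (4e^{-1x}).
- \frac{4 e^{- x}}{5}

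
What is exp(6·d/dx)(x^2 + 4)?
x^{2} + 12 x + 40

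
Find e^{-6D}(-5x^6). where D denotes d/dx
- 5 x^{6} + 180 x^{5} - 2700 x^{4} + 21600 x^{3} - 97200 x^{2} + 233280 x - 233280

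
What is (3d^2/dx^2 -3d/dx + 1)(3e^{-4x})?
183 e^{- 4 x}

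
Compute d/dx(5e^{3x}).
15 e^{3 x}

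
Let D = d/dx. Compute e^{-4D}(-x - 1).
3 - x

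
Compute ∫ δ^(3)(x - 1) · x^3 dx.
-6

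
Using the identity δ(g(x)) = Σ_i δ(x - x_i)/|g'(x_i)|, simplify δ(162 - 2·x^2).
\frac{\delta(x - 9) + \delta(x + 9)}{36}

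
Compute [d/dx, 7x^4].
28 x^{3}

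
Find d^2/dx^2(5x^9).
360 x^{7}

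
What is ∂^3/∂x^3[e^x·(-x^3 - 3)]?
\left(- x^{3} - 9 x^{2} - 18 x - 9\right) e^{x}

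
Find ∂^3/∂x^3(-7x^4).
- 168 x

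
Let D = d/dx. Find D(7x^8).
56 x^{7}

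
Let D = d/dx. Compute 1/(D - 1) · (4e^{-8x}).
- \frac{4 e^{- 8 x}}{9}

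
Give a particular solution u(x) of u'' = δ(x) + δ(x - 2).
\frac{|x|}{2} + \frac{|x - 2|}{2}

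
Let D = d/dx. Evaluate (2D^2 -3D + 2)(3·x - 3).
6 x - 15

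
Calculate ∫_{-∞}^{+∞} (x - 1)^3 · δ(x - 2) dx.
1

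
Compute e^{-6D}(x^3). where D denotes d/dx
x^{3} - 18 x^{2} + 108 x - 216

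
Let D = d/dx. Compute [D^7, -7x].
-49D^{6}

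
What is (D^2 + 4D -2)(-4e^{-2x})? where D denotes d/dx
24 e^{- 2 x}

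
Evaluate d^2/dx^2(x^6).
30 x^{4}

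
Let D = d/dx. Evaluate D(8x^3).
24 x^{2}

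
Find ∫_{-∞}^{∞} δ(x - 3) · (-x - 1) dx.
-4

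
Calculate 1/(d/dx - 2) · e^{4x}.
\frac{e^{4 x}}{2}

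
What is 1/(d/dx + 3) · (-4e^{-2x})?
- 4 e^{- 2 x}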